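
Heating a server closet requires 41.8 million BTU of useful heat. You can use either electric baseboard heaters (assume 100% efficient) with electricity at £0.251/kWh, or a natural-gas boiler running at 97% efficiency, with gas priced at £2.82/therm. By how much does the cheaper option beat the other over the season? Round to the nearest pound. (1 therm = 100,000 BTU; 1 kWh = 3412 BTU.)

£1860

Heat load = 41.8 × 10⁶ BTU = 41,800,000 BTU
Gas: input = 41,800,000 / 0.97 = 43,092,784 BTU = 430.9 therm → 430.9 × £2.82 = £1,215.22
Electric: 41,800,000 BTU / 3412 = 12,250 kWh → × £0.251 = £3,074.97
Difference = |£1,215.22 − £3,074.97| = £1,859.75 ≈ £1860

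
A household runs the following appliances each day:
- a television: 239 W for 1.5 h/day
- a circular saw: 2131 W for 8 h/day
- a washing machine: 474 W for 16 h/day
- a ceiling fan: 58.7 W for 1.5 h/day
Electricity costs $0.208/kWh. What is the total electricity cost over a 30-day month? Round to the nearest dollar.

television: 239 W × 1.5 h × 30 d = 10,755 Wh = 10.76 kWh
circular saw: 2131 W × 8 h × 30 d = 511,440 Wh = 511.4 kWh
washing machine: 474 W × 16 h × 30 d = 227,520 Wh = 227.5 kWh
ceiling fan: 58.7 W × 1.5 h × 30 d = 2,642 Wh = 2.642 kWh
Total energy = 10.76 + 511.4 + 227.5 + 2.642 = 752.4 kWh
Cost = 752.4 kWh × $0.208 = $156.49 ≈ $156

$156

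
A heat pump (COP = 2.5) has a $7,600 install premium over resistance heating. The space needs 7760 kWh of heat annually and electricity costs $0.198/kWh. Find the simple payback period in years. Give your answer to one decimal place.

Resistance: 7760 kWh × $0.198 = $1,536.48/yr
Heat pump: 7760 / 2.5 = 3104 kWh in → × $0.198 = $614.59/yr
Annual savings = $921.89
Payback = $7,600 / $921.89 = 8.24 years

8.2 years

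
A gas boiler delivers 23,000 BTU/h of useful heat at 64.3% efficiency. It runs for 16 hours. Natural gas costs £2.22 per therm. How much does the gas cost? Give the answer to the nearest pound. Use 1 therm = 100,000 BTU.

Heat delivered = 23,000 BTU/h × 16 h = 368,000 BTU
Gas input = 368,000 / 0.643 = 572,317 BTU
= 572,317 / 100,000 = 5.723 therm
Cost = 5.723 × £2.22/therm = £12.71 ≈ £13

£13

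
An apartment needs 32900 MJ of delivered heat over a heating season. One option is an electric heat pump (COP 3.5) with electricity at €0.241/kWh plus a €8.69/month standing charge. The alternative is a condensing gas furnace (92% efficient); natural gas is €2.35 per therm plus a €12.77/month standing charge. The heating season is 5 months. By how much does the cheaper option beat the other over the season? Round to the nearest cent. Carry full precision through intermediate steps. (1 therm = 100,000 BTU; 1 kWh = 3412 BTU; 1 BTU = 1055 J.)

€187.63

Heat load = 32900 MJ = 32,900,000,000 J / 1055 = 31,184,834 BTU
Gas: input = 31,184,834 / 0.92 = 33,896,559 BTU = 339 therm → 339 × €2.35 = €796.57; + 5 × €12.77 standing = €860.42
Heat pump: 31,184,834 BTU / 3412 = 9,140 kWh heat; / 3.5 = 2,611 kWh in → × €0.241 = €629.34; + 5 × €8.69 standing = €672.79
Difference = |€860.42 − €672.79| = €187.63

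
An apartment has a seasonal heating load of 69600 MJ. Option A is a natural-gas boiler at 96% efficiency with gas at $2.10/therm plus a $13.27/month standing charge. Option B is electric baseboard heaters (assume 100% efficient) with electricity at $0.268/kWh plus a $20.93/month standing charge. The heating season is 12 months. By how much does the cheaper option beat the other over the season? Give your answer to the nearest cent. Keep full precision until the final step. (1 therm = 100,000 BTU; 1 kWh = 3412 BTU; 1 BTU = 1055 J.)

$3830.61

Heat load = 69600 MJ = 69,600,000,000 J / 1055 = 65,971,564 BTU
Gas: input = 65,971,564 / 0.96 = 68,720,379 BTU = 687.2 therm → 687.2 × $2.10 = $1,443.13; + 12 × $13.27 standing = $1,602.37
Electric: 65,971,564 BTU / 3412 = 19,340 kWh → × $0.268 = $5,181.82; + 12 × $20.93 standing = $5,432.98
Difference = |$1,602.37 − $5,432.98| = $3,830.61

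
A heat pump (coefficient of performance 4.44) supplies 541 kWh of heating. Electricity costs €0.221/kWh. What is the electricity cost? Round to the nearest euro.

€27

Electrical input = 541 kWh / 4.44 = 121.8 kWh
Cost = 121.8 × €0.221/kWh = €26.93 ≈ €27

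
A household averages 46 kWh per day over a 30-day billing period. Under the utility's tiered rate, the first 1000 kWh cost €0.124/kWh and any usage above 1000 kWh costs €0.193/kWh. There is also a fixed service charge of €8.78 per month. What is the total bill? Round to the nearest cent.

€206.12

Usage = 46 kWh/day × 30 days = 1380 kWh
First 1000 kWh × €0.124 = €124.00
Remaining 380 kWh × €0.193 = €73.34
Energy charge = €197.34; + service €8.78 = €206.12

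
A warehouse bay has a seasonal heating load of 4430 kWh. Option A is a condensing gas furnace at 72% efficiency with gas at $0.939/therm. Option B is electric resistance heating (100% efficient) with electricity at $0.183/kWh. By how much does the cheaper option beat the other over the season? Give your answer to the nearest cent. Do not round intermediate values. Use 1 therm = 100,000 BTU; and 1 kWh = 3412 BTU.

Heat load = 4430 kWh × 3412 = 15,115,160 BTU
Gas: input = 15,115,160 / 0.72 = 20,993,278 BTU = 209.9 therm → 209.9 × $0.939 = $197.13
Electric: 15,115,160 BTU / 3412 = 4,430 kWh → × $0.183 = $810.69
Difference = |$197.13 − $810.69| = $613.56

$613.56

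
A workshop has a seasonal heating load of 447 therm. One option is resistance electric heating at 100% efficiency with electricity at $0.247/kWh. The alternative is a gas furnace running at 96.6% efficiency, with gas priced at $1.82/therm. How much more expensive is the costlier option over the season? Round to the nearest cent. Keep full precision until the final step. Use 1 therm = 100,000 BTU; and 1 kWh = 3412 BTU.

$2393.73

Heat load = 447 therm × 100,000 = 44,700,000 BTU
Gas: input = 44,700,000 / 0.966 = 46,273,292 BTU = 462.7 therm → 462.7 × $1.82 = $842.17
Electric: 44,700,000 BTU / 3412 = 13,100 kWh → × $0.247 = $3,235.90
Difference = |$842.17 − $3,235.90| = $2,393.73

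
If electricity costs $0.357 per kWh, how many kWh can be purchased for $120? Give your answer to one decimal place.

$120 / $0.357 per kWh = 336.1 kWh

336.1 kWh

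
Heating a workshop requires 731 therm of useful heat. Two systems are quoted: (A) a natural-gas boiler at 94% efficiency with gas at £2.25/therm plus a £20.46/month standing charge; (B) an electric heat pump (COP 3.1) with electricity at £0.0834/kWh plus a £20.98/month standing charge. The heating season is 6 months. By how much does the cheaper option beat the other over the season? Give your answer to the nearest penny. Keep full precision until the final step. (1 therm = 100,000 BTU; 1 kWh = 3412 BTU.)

Heat load = 731 therm × 100,000 = 73,100,000 BTU
Gas: input = 73,100,000 / 0.940 = 77,765,957 BTU = 777.7 therm → 777.7 × £2.25 = £1,749.73; + 6 × £20.46 standing = £1,872.49
Heat pump: 73,100,000 BTU / 3412 = 21,420 kWh heat; / 3.1 = 6,911 kWh in → × £0.0834 = £576.39; + 6 × £20.98 standing = £702.27
Difference = |£1,872.49 − £702.27| = £1,170.23

£1170.23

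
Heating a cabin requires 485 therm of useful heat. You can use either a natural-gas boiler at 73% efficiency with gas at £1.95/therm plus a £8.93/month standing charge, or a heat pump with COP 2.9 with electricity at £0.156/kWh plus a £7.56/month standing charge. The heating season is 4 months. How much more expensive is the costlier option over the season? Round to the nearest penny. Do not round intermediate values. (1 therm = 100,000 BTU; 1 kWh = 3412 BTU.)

£536.38

Heat load = 485 therm × 100,000 = 48,500,000 BTU
Gas: input = 48,500,000 / 0.73 = 66,438,356 BTU = 664.4 therm → 664.4 × £1.95 = £1,295.55; + 4 × £8.93 standing = £1,331.27
Heat pump: 48,500,000 BTU / 3412 = 14,210 kWh heat; / 2.9 = 4,902 kWh in → × £0.156 = £764.64; + 4 × £7.56 standing = £794.88
Difference = |£1,331.27 − £794.88| = £536.38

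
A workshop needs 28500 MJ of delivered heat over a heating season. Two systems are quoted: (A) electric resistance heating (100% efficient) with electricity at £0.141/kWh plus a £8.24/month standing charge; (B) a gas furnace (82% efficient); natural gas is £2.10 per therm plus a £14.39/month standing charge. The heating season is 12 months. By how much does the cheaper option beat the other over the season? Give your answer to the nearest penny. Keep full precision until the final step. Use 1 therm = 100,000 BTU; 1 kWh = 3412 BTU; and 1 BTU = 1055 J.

Heat load = 28500 MJ = 28,500,000,000 J / 1055 = 27,014,218 BTU
Gas: input = 27,014,218 / 0.82 = 32,944,168 BTU = 329.4 therm → 329.4 × £2.10 = £691.83; + 12 × £14.39 standing = £864.51
Electric: 27,014,218 BTU / 3412 = 7,917 kWh → × £0.141 = £1,116.36; + 12 × £8.24 standing = £1,215.24
Difference = |£864.51 − £1,215.24| = £350.73

£350.73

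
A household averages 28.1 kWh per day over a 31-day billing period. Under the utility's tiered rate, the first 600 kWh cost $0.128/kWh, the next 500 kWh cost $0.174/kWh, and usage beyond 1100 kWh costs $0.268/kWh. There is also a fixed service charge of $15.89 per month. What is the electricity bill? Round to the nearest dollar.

Usage = 28.1 kWh/day × 31 days = 871.1 kWh
First 600 kWh × $0.128 = $76.80
Next 271.1 kWh × $0.174 = $47.17
Remaining tier: 0 kWh (not reached)
Energy charge = $123.97; + service $15.89 = $139.86 ≈ $140

$140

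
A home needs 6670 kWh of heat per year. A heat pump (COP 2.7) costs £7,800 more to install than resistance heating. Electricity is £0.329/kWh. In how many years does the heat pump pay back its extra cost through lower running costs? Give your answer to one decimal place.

5.6 years

Resistance: 6670 kWh × £0.329 = £2,194.43/yr
Heat pump: 6670 / 2.7 = 2470 kWh in → × £0.329 = £812.75/yr
Annual savings = £1,381.68
Payback = £7,800 / £1,381.68 = 5.65 years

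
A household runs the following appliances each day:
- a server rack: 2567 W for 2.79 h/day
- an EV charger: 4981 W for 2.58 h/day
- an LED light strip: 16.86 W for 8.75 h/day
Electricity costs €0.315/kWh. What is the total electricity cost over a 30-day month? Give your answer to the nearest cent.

€190.52

server rack: 2567 W × 2.79 h × 30 d = 214,858 Wh = 214.9 kWh
EV charger: 4981 W × 2.58 h × 30 d = 385,529 Wh = 385.5 kWh
LED light strip: 16.86 W × 8.75 h × 30 d = 4,426 Wh = 4.426 kWh
Total energy = 214.9 + 385.5 + 4.426 = 604.8 kWh
Cost = 604.8 kWh × €0.315 = €190.52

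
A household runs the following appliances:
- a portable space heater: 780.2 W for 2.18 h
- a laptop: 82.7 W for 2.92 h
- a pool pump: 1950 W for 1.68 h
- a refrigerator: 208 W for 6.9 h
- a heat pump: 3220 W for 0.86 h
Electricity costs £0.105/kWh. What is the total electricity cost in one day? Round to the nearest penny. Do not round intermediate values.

portable space heater: 780.2 W × 2.18 h = 1,701 Wh = 1.701 kWh
laptop: 82.7 W × 2.92 h = 241 Wh = 0.2415 kWh
pool pump: 1950 W × 1.68 h = 3,276 Wh = 3.276 kWh
refrigerator: 208 W × 6.9 h = 1,435 Wh = 1.435 kWh
heat pump: 3220 W × 0.86 h = 2,769 Wh = 2.769 kWh
Total energy = 1.701 + 0.2415 + 3.276 + 1.435 + 2.769 = 9.423 kWh
Cost = 9.423 kWh × £0.105 = £0.99

£0.99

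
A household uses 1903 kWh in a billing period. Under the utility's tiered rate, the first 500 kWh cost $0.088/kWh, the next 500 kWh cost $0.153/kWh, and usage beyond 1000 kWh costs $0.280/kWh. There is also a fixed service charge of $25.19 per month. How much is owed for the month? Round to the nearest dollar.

First 500 kWh × $0.088 = $44.00
Next 500 kWh × $0.153 = $76.50
Remaining 903 kWh × $0.280 = $252.84
Energy charge = $373.34; + service $25.19 = $398.53 ≈ $399

$399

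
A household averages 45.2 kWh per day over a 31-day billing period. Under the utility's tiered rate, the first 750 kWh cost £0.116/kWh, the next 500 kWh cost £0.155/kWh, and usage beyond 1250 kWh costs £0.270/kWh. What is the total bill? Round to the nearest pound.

Usage = 45.2 kWh/day × 31 days = 1401.2 kWh
First 750 kWh × £0.116 = £87.00
Next 500 kWh × £0.155 = £77.50
Remaining 151.2 kWh × £0.270 = £40.82
Total = £205.32 ≈ £205

£205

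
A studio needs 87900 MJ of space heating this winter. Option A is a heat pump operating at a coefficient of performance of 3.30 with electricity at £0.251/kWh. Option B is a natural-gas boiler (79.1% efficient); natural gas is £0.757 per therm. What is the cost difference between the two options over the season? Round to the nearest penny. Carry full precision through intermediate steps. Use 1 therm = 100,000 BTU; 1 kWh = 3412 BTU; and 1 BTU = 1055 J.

£1059.96

Heat load = 87900 MJ = 87,900,000,000 J / 1055 = 83,317,536 BTU
Gas: input = 83,317,536 / 0.791 = 105,331,903 BTU = 1,053 therm → 1,053 × £0.757 = £797.36
Heat pump: 83,317,536 BTU / 3412 = 24,420 kWh heat; / 3.30 = 7,400 kWh in → × £0.251 = £1,857.32
Difference = |£797.36 − £1,857.32| = £1,059.96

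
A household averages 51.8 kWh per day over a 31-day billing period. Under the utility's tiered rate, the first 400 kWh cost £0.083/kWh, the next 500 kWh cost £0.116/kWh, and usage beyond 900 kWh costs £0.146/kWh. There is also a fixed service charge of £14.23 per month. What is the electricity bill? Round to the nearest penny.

£208.48

Usage = 51.8 kWh/day × 31 days = 1605.8 kWh
First 400 kWh × £0.083 = £33.20
Next 500 kWh × £0.116 = £58.00
Remaining 705.8 kWh × £0.146 = £103.05
Energy charge = £194.25; + service £14.23 = £208.48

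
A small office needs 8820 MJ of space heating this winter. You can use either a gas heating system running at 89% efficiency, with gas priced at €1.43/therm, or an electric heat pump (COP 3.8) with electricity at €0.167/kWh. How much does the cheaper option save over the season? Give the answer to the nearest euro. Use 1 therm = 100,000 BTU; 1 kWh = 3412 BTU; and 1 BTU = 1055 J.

Heat load = 8820 MJ = 8,820,000,000 J / 1055 = 8,360,190 BTU
Gas: input = 8,360,190 / 0.89 = 9,393,471 BTU = 93.93 therm → 93.93 × €1.43 = €134.33
Heat pump: 8,360,190 BTU / 3412 = 2,450 kWh heat; / 3.8 = 644.8 kWh in → × €0.167 = €107.68
Difference = |€134.33 − €107.68| = €26.65 ≈ €27

€27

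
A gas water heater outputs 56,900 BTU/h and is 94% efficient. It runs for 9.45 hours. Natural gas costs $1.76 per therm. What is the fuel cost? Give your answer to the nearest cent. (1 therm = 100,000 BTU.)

$10.07

Heat delivered = 56,900 BTU/h × 9.45 h = 537,705 BTU
Gas input = 537,705 / 0.94 = 572,027 BTU
= 572,027 / 100,000 = 5.72 therm
Cost = 5.72 × $1.76/therm = $10.07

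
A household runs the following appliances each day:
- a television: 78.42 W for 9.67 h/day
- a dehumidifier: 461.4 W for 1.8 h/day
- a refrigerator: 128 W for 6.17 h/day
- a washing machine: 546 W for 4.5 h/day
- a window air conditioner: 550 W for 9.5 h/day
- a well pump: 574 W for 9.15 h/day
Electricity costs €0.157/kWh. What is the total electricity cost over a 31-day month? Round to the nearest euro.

€75

television: 78.42 W × 9.67 h × 31 d = 23,508 Wh = 23.51 kWh
dehumidifier: 461.4 W × 1.8 h × 31 d = 25,746 Wh = 25.75 kWh
refrigerator: 128 W × 6.17 h × 31 d = 24,483 Wh = 24.48 kWh
washing machine: 546 W × 4.5 h × 31 d = 76,167 Wh = 76.17 kWh
window air conditioner: 550 W × 9.5 h × 31 d = 161,975 Wh = 162 kWh
well pump: 574 W × 9.15 h × 31 d = 162,815 Wh = 162.8 kWh
Total energy = 23.51 + 25.75 + 24.48 + 76.17 + 162 + 162.8 = 474.7 kWh
Cost = 474.7 kWh × €0.157 = €74.53 ≈ €75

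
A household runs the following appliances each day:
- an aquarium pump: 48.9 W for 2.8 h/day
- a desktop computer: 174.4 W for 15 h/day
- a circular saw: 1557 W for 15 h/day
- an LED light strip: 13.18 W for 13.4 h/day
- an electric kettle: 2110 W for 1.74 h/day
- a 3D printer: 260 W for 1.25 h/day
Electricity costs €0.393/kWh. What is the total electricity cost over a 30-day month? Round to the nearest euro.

€357

aquarium pump: 48.9 W × 2.8 h × 30 d = 4,108 Wh = 4.108 kWh
desktop computer: 174.4 W × 15 h × 30 d = 78,480 Wh = 78.48 kWh
circular saw: 1557 W × 15 h × 30 d = 700,650 Wh = 700.6 kWh
LED light strip: 13.18 W × 13.4 h × 30 d = 5,298 Wh = 5.298 kWh
electric kettle: 2110 W × 1.74 h × 30 d = 110,142 Wh = 110.1 kWh
3D printer: 260 W × 1.25 h × 30 d = 9,750 Wh = 9.75 kWh
Total energy = 4.108 + 78.48 + 700.6 + 5.298 + 110.1 + 9.75 = 908.4 kWh
Cost = 908.4 kWh × €0.393 = €357.01 ≈ €357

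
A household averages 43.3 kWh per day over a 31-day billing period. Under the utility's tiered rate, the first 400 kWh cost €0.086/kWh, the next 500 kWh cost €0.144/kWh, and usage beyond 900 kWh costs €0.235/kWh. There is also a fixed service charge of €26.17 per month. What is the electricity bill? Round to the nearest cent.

Usage = 43.3 kWh/day × 31 days = 1342.3 kWh
First 400 kWh × €0.086 = €34.40
Next 500 kWh × €0.144 = €72.00
Remaining 442.3 kWh × €0.235 = €103.94
Energy charge = €210.34; + service €26.17 = €236.51

€236.51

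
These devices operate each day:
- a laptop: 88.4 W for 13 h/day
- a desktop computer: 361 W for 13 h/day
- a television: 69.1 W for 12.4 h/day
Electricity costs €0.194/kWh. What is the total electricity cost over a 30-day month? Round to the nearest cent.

€38.99

laptop: 88.4 W × 13 h × 30 d = 34,476 Wh = 34.48 kWh
desktop computer: 361 W × 13 h × 30 d = 140,790 Wh = 140.8 kWh
television: 69.1 W × 12.4 h × 30 d = 25,705 Wh = 25.71 kWh
Total energy = 34.48 + 140.8 + 25.71 = 201 kWh
Cost = 201 kWh × €0.194 = €38.99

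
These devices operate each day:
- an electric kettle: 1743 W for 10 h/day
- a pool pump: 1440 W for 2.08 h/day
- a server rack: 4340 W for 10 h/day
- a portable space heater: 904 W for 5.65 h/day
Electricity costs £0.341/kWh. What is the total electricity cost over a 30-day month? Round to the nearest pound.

£705

electric kettle: 1743 W × 10 h × 30 d = 522,900 Wh = 522.9 kWh
pool pump: 1440 W × 2.08 h × 30 d = 89,856 Wh = 89.86 kWh
server rack: 4340 W × 10 h × 30 d = 1,302,000 Wh = 1,302 kWh
portable space heater: 904 W × 5.65 h × 30 d = 153,228 Wh = 153.2 kWh
Total energy = 522.9 + 89.86 + 1,302 + 153.2 = 2,068 kWh
Cost = 2,068 kWh × £0.341 = £705.18 ≈ £705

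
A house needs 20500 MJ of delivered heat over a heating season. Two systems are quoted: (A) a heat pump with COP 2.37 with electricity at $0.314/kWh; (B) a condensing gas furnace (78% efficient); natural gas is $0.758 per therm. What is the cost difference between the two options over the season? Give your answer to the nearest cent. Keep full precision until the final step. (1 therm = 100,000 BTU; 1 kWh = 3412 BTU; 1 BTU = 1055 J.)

Heat load = 20500 MJ = 20,500,000,000 J / 1055 = 19,431,280 BTU
Gas: input = 19,431,280 / 0.78 = 24,911,897 BTU = 249.1 therm → 249.1 × $0.758 = $188.83
Heat pump: 19,431,280 BTU / 3412 = 5,695 kWh heat; / 2.37 = 2,403 kWh in → × $0.314 = $754.53
Difference = |$188.83 − $754.53| = $565.69

$565.69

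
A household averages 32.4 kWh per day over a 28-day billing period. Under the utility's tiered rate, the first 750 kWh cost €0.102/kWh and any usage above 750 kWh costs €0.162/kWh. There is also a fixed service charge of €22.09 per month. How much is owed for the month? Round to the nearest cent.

€124.06

Usage = 32.4 kWh/day × 28 days = 907.2 kWh
First 750 kWh × €0.102 = €76.50
Remaining 157.2 kWh × €0.162 = €25.47
Energy charge = €101.97; + service €22.09 = €124.06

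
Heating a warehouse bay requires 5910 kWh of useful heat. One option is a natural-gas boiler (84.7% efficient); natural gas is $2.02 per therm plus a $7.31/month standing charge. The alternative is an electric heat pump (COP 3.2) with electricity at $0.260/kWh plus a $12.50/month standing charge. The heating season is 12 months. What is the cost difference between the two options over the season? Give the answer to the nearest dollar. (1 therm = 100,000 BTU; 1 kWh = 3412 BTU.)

$62

Heat load = 5910 kWh × 3412 = 20,164,920 BTU
Gas: input = 20,164,920 / 0.847 = 23,807,462 BTU = 238.1 therm → 238.1 × $2.02 = $480.91; + 12 × $7.31 standing = $568.63
Heat pump: 20,164,920 BTU / 3412 = 5,910 kWh heat; / 3.2 = 1,847 kWh in → × $0.260 = $480.19; + 12 × $12.50 standing = $630.19
Difference = |$568.63 − $630.19| = $61.56 ≈ $62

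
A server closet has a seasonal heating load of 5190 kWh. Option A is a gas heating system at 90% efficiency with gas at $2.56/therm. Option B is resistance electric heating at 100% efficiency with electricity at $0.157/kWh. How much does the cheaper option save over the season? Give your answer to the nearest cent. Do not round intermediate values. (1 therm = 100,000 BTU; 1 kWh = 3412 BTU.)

Heat load = 5190 kWh × 3412 = 17,708,280 BTU
Gas: input = 17,708,280 / 0.90 = 19,675,867 BTU = 196.8 therm → 196.8 × $2.56 = $503.70
Electric: 17,708,280 BTU / 3412 = 5,190 kWh → × $0.157 = $814.83
Difference = |$503.70 − $814.83| = $311.13

$311.13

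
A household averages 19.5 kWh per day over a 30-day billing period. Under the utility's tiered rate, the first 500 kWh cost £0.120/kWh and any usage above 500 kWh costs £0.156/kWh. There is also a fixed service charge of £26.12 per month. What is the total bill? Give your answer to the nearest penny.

Usage = 19.5 kWh/day × 30 days = 585 kWh
First 500 kWh × £0.120 = £60.00
Remaining 85 kWh × £0.156 = £13.26
Energy charge = £73.26; + service £26.12 = £99.38

£99.38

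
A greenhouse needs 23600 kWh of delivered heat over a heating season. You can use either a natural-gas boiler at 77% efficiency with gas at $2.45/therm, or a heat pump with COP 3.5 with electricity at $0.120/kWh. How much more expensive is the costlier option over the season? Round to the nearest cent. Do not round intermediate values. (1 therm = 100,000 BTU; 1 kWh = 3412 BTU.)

$1752.96

Heat load = 23600 kWh × 3412 = 80,523,200 BTU
Gas: input = 80,523,200 / 0.77 = 104,575,584 BTU = 1,046 therm → 1,046 × $2.45 = $2,562.10
Heat pump: 80,523,200 BTU / 3412 = 23,600 kWh heat; / 3.5 = 6,743 kWh in → × $0.120 = $809.14
Difference = |$2,562.10 − $809.14| = $1,752.96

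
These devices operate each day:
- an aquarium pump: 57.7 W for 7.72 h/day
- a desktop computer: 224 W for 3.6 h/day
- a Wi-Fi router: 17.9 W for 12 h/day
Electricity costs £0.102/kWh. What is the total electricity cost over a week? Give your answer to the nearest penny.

£1.05

aquarium pump: 57.7 W × 7.72 h × 7 d = 3,118 Wh = 3.118 kWh
desktop computer: 224 W × 3.6 h × 7 d = 5,645 Wh = 5.645 kWh
Wi-Fi router: 17.9 W × 12 h × 7 d = 1,504 Wh = 1.504 kWh
Total energy = 3.118 + 5.645 + 1.504 = 10.27 kWh
Cost = 10.27 kWh × £0.102 = £1.05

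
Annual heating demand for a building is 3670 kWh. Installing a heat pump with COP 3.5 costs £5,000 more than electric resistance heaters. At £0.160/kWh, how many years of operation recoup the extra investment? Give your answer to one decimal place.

Resistance: 3670 kWh × £0.160 = £587.20/yr
Heat pump: 3670 / 3.5 = 1049 kWh in → × £0.160 = £167.77/yr
Annual savings = £419.43
Payback = £5,000 / £419.43 = 11.9 years

11.9 years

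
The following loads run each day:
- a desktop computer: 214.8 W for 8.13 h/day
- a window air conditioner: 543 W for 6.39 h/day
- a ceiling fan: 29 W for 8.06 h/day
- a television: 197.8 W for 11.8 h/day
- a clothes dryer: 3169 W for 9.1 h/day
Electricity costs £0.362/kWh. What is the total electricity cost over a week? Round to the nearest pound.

desktop computer: 214.8 W × 8.13 h × 7 d = 12,224 Wh = 12.22 kWh
window air conditioner: 543 W × 6.39 h × 7 d = 24,288 Wh = 24.29 kWh
ceiling fan: 29 W × 8.06 h × 7 d = 1,636 Wh = 1.636 kWh
television: 197.8 W × 11.8 h × 7 d = 16,338 Wh = 16.34 kWh
clothes dryer: 3169 W × 9.1 h × 7 d = 201,865 Wh = 201.9 kWh
Total energy = 12.22 + 24.29 + 1.636 + 16.34 + 201.9 = 256.4 kWh
Cost = 256.4 kWh × £0.362 = £92.80 ≈ £93

£93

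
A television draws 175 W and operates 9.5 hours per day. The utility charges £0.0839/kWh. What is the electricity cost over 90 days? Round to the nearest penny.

£12.55

Energy = 175 W × 9.5 h/day × 90 days = 149,625 Wh = 149.6 kWh
Cost = 149.6 kWh × £0.0839/kWh = £12.55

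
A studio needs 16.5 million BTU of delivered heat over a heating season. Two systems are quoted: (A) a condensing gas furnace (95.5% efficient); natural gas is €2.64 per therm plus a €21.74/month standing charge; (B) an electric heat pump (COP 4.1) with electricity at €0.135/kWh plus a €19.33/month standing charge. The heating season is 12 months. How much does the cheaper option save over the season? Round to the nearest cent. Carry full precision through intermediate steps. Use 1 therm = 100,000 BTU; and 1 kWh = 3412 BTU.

Heat load = 16.5 × 10⁶ BTU = 16,500,000 BTU
Gas: input = 16,500,000 / 0.955 = 17,277,487 BTU = 172.8 therm → 172.8 × €2.64 = €456.13; + 12 × €21.74 standing = €717.01
Heat pump: 16,500,000 BTU / 3412 = 4,836 kWh heat; / 4.1 = 1,179 kWh in → × €0.135 = €159.23; + 12 × €19.33 standing = €391.19
Difference = |€717.01 − €391.19| = €325.82

€325.82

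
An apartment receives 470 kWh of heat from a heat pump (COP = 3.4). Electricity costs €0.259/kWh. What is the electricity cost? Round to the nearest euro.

Electrical input = 470 kWh / 3.4 = 138.2 kWh
Cost = 138.2 × €0.259/kWh = €35.80 ≈ €36

€36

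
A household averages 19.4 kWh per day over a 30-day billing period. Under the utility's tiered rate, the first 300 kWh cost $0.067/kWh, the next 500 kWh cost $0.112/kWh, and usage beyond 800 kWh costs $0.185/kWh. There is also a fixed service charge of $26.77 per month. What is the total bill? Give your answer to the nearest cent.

Usage = 19.4 kWh/day × 30 days = 582 kWh
First 300 kWh × $0.067 = $20.10
Next 282 kWh × $0.112 = $31.58
Remaining tier: 0 kWh (not reached)
Energy charge = $51.68; + service $26.77 = $78.45

$78.45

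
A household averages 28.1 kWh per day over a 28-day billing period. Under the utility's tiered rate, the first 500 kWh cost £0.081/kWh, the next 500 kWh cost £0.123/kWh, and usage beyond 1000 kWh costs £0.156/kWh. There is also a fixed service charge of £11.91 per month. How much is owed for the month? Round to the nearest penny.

Usage = 28.1 kWh/day × 28 days = 786.8 kWh
First 500 kWh × £0.081 = £40.50
Next 286.8 kWh × £0.123 = £35.28
Remaining tier: 0 kWh (not reached)
Energy charge = £75.78; + service £11.91 = £87.69

£87.69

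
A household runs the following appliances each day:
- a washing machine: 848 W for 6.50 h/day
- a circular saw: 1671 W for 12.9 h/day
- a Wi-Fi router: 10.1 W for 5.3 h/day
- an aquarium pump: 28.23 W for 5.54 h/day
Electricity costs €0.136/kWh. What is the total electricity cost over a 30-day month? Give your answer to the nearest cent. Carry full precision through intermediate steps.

washing machine: 848 W × 6.50 h × 30 d = 165,360 Wh = 165.4 kWh
circular saw: 1671 W × 12.9 h × 30 d = 646,677 Wh = 646.7 kWh
Wi-Fi router: 10.1 W × 5.3 h × 30 d = 1,606 Wh = 1.606 kWh
aquarium pump: 28.23 W × 5.54 h × 30 d = 4,692 Wh = 4.692 kWh
Total energy = 165.4 + 646.7 + 1.606 + 4.692 = 818.3 kWh
Cost = 818.3 kWh × €0.136 = €111.29

€111.29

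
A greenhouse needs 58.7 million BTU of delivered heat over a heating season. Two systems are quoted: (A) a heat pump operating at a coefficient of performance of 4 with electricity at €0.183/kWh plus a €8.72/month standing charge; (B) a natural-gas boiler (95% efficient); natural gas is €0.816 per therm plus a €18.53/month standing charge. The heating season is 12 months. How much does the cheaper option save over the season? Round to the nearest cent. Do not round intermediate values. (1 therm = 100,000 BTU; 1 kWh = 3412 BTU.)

€165.16

Heat load = 58.7 × 10⁶ BTU = 58,700,000 BTU
Gas: input = 58,700,000 / 0.95 = 61,789,474 BTU = 617.9 therm → 617.9 × €0.816 = €504.20; + 12 × €18.53 standing = €726.56
Heat pump: 58,700,000 BTU / 3412 = 17,200 kWh heat; / 4 = 4,301 kWh in → × €0.183 = €787.08; + 12 × €8.72 standing = €891.72
Difference = |€726.56 − €891.72| = €165.16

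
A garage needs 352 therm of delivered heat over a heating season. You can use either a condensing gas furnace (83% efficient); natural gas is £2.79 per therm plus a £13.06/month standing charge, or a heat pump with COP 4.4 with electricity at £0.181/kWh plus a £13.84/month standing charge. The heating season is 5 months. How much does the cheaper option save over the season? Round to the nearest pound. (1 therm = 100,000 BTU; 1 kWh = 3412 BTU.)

Heat load = 352 therm × 100,000 = 35,200,000 BTU
Gas: input = 35,200,000 / 0.83 = 42,409,639 BTU = 424.1 therm → 424.1 × £2.79 = £1,183.23; + 5 × £13.06 standing = £1,248.53
Heat pump: 35,200,000 BTU / 3412 = 10,320 kWh heat; / 4.4 = 2,345 kWh in → × £0.181 = £424.38; + 5 × £13.84 standing = £493.58
Difference = |£1,248.53 − £493.58| = £754.94 ≈ £755

£755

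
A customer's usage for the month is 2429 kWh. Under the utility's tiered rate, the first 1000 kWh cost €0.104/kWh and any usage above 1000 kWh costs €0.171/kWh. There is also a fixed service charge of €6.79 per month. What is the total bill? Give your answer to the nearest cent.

First 1000 kWh × €0.104 = €104.00
Remaining 1429 kWh × €0.171 = €244.36
Energy charge = €348.36; + service €6.79 = €355.15

€355.15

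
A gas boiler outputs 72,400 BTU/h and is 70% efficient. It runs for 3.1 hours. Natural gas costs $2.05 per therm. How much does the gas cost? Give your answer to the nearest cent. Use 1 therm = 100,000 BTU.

Heat delivered = 72,400 BTU/h × 3.1 h = 224,440 BTU
Gas input = 224,440 / 0.70 = 320,629 BTU
= 320,629 / 100,000 = 3.206 therm
Cost = 3.206 × $2.05/therm = $6.57

$6.57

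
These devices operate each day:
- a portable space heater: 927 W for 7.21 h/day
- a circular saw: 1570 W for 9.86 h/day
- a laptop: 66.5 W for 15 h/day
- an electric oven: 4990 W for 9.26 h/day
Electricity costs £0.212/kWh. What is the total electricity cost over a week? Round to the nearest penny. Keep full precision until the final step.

portable space heater: 927 W × 7.21 h × 7 d = 46,786 Wh = 46.79 kWh
circular saw: 1570 W × 9.86 h × 7 d = 108,361 Wh = 108.4 kWh
laptop: 66.5 W × 15 h × 7 d = 6,982 Wh = 6.982 kWh
electric oven: 4990 W × 9.26 h × 7 d = 323,452 Wh = 323.5 kWh
Total energy = 46.79 + 108.4 + 6.982 + 323.5 = 485.6 kWh
Cost = 485.6 kWh × £0.212 = £102.94

£102.94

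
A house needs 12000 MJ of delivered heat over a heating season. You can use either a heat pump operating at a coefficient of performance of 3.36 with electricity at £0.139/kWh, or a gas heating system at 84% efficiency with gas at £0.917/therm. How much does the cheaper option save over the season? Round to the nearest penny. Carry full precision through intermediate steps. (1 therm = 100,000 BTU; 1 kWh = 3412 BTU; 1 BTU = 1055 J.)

Heat load = 12000 MJ = 12,000,000,000 J / 1055 = 11,374,408 BTU
Gas: input = 11,374,408 / 0.84 = 13,540,961 BTU = 135.4 therm → 135.4 × £0.917 = £124.17
Heat pump: 11,374,408 BTU / 3412 = 3,334 kWh heat; / 3.36 = 992.2 kWh in → × £0.139 = £137.91
Difference = |£124.17 − £137.91| = £13.74

£13.74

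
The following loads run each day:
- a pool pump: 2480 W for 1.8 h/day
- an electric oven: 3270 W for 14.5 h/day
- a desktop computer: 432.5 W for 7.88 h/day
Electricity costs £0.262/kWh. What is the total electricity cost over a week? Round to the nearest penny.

pool pump: 2480 W × 1.8 h × 7 d = 31,248 Wh = 31.25 kWh
electric oven: 3270 W × 14.5 h × 7 d = 331,905 Wh = 331.9 kWh
desktop computer: 432.5 W × 7.88 h × 7 d = 23,857 Wh = 23.86 kWh
Total energy = 31.25 + 331.9 + 23.86 = 387 kWh
Cost = 387 kWh × £0.262 = £101.40

£101.40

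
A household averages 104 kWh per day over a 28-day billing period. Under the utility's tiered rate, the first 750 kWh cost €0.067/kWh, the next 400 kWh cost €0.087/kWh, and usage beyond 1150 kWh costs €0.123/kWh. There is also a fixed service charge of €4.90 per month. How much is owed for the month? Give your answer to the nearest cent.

Usage = 104 kWh/day × 28 days = 2912 kWh
First 750 kWh × €0.067 = €50.25
Next 400 kWh × €0.087 = €34.80
Remaining 1762 kWh × €0.123 = €216.73
Energy charge = €301.78; + service €4.90 = €306.68

€306.68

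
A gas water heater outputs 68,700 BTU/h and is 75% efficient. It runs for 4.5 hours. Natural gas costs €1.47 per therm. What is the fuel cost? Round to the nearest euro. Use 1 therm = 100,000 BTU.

Heat delivered = 68,700 BTU/h × 4.5 h = 309,150 BTU
Gas input = 309,150 / 0.75 = 412,200 BTU
= 412,200 / 100,000 = 4.122 therm
Cost = 4.122 × €1.47/therm = €6.06 ≈ €6

€6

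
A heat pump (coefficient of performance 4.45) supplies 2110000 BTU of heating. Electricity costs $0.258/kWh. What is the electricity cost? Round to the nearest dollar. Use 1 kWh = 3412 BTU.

Heat delivered = 2,110,000 BTU / 3412 = 618.4 kWh
Electrical input = 618.4 kWh / 4.45 = 139 kWh
Cost = 139 × $0.258/kWh = $35.85 ≈ $36

$36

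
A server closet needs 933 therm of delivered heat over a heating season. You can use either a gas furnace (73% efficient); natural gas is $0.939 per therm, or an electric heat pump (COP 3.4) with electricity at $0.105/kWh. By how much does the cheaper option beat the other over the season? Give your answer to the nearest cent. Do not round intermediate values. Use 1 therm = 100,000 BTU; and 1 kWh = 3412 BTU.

Heat load = 933 therm × 100,000 = 93,300,000 BTU
Gas: input = 93,300,000 / 0.73 = 127,808,219 BTU = 1,278 therm → 1,278 × $0.939 = $1,200.12
Heat pump: 93,300,000 BTU / 3412 = 27,340 kWh heat; / 3.4 = 8,043 kWh in → × $0.105 = $844.47
Difference = |$1,200.12 − $844.47| = $355.65

$355.65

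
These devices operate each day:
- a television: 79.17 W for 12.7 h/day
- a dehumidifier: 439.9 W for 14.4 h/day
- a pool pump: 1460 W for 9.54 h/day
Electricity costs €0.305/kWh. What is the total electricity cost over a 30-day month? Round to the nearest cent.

television: 79.17 W × 12.7 h × 30 d = 30,164 Wh = 30.16 kWh
dehumidifier: 439.9 W × 14.4 h × 30 d = 190,037 Wh = 190 kWh
pool pump: 1460 W × 9.54 h × 30 d = 417,852 Wh = 417.9 kWh
Total energy = 30.16 + 190 + 417.9 = 638.1 kWh
Cost = 638.1 kWh × €0.305 = €194.61

€194.61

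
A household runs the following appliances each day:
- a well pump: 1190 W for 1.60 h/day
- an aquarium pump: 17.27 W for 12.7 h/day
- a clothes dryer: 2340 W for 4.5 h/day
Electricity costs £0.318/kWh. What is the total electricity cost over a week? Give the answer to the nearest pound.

£28

well pump: 1190 W × 1.60 h × 7 d = 13,328 Wh = 13.33 kWh
aquarium pump: 17.27 W × 12.7 h × 7 d = 1,535 Wh = 1.535 kWh
clothes dryer: 2340 W × 4.5 h × 7 d = 73,710 Wh = 73.71 kWh
Total energy = 13.33 + 1.535 + 73.71 = 88.57 kWh
Cost = 88.57 kWh × £0.318 = £28.17 ≈ £28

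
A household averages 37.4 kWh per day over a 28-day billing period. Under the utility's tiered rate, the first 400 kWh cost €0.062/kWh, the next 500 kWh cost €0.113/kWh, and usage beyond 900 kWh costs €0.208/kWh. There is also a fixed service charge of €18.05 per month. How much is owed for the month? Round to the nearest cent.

Usage = 37.4 kWh/day × 28 days = 1047.2 kWh
First 400 kWh × €0.062 = €24.80
Next 500 kWh × €0.113 = €56.50
Remaining 147.2 kWh × €0.208 = €30.62
Energy charge = €111.92; + service €18.05 = €129.97

€129.97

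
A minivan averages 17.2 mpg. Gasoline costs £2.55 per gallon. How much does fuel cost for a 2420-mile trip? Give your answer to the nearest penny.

£358.78

Fuel = 2420 mi / 17.2 mpg = 140.7 gal
Cost = 140.7 gal × £2.55/gal = £358.78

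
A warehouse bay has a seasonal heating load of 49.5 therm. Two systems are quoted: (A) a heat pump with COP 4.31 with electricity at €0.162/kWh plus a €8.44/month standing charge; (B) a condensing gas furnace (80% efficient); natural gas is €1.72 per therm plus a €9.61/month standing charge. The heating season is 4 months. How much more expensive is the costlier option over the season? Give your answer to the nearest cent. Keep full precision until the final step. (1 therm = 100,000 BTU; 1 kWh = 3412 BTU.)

€56.58

Heat load = 49.5 therm × 100,000 = 4,950,000 BTU
Gas: input = 4,950,000 / 0.80 = 6,187,500 BTU = 61.88 therm → 61.88 × €1.72 = €106.42; + 4 × €9.61 standing = €144.87
Heat pump: 4,950,000 BTU / 3412 = 1,451 kWh heat; / 4.31 = 336.6 kWh in → × €0.162 = €54.53; + 4 × €8.44 standing = €88.29
Difference = |€144.87 − €88.29| = €56.58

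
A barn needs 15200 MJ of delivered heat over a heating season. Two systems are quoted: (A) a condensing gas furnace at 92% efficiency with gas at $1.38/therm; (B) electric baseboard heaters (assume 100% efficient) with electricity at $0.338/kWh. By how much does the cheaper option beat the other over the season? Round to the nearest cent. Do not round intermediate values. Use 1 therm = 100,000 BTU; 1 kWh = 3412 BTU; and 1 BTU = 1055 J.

Heat load = 15200 MJ = 15,200,000,000 J / 1055 = 14,407,583 BTU
Gas: input = 14,407,583 / 0.92 = 15,660,416 BTU = 156.6 therm → 156.6 × $1.38 = $216.11
Electric: 14,407,583 BTU / 3412 = 4,223 kWh → × $0.338 = $1,427.25
Difference = |$216.11 − $1,427.25| = $1,211.13

$1211.13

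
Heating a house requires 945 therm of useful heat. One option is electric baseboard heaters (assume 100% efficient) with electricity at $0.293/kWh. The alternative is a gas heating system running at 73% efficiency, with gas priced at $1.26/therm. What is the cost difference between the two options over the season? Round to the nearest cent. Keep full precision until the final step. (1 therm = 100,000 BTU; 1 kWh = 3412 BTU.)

Heat load = 945 therm × 100,000 = 94,500,000 BTU
Gas: input = 94,500,000 / 0.73 = 129,452,055 BTU = 1,295 therm → 1,295 × $1.26 = $1,631.10
Electric: 94,500,000 BTU / 3412 = 27,700 kWh → × $0.293 = $8,115.04
Difference = |$1,631.10 − $8,115.04| = $6,483.94

$6483.94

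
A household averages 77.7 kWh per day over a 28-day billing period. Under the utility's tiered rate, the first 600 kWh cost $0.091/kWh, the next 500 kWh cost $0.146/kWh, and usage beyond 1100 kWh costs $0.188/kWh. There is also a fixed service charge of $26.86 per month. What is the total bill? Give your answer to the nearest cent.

$356.67

Usage = 77.7 kWh/day × 28 days = 2175.6 kWh
First 600 kWh × $0.091 = $54.60
Next 500 kWh × $0.146 = $73.00
Remaining 1075.6 kWh × $0.188 = $202.21
Energy charge = $329.81; + service $26.86 = $356.67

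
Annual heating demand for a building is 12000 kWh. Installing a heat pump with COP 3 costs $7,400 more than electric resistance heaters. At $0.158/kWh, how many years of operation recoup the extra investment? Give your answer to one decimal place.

Resistance: 12000 kWh × $0.158 = $1,896.00/yr
Heat pump: 12000 / 3 = 4000 kWh in → × $0.158 = $632.00/yr
Annual savings = $1,264.00
Payback = $7,400 / $1,264.00 = 5.85 years

5.9 years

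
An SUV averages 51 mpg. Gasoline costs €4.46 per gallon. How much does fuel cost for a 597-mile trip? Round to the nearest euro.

€52

Fuel = 597 mi / 51 mpg = 11.71 gal
Cost = 11.71 gal × €4.46/gal = €52.21 ≈ €52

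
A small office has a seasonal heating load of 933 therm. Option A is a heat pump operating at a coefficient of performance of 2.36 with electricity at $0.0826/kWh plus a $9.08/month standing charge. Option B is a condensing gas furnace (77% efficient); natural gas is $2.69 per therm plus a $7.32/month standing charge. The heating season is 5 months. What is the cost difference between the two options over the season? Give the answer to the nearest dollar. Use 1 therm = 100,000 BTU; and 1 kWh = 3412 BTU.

Heat load = 933 therm × 100,000 = 93,300,000 BTU
Gas: input = 93,300,000 / 0.77 = 121,168,831 BTU = 1,212 therm → 1,212 × $2.69 = $3,259.44; + 5 × $7.32 standing = $3,296.04
Heat pump: 93,300,000 BTU / 3412 = 27,340 kWh heat; / 2.36 = 11,590 kWh in → × $0.0826 = $957.06; + 5 × $9.08 standing = $1,002.46
Difference = |$3,296.04 − $1,002.46| = $2,293.58 ≈ $2294

$2294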